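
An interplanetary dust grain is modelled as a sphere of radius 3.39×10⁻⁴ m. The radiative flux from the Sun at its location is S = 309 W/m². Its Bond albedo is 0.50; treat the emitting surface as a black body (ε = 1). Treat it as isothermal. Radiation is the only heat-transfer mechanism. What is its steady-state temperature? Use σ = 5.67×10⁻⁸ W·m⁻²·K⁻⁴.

T ≈ 162 K

At equilibrium, absorbed power = emitted power.
Absorbing cross-section = πr² = 3.610×10⁻⁷ m²; emitting surface = 4πr² = 1.444×10⁻⁶ m² (ratio 4).
(1−a)S·A_cross = εσ·A_surf·T⁴  ⇒  T⁴ = (1−a)S/(4σ).
T⁴ = 0.500·309/(4·5.67×10⁻⁸) = 6.812×10⁸ K⁴.
T = (6.812×10⁸)^(1/4).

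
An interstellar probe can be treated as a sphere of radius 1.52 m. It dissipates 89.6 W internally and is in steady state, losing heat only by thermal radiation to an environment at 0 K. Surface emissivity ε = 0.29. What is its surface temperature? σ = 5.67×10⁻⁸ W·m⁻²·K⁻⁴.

T ≈ 117 K

Steady state: internal power = radiated power, P = εσA T⁴.
Radiating area A = 4πr² = 29.03 m².
T⁴ = P/(εσA) = 89.6/(0.29·5.67×10⁻⁸·29.03) = 1.877×10⁸ K⁴.
T = (1.877×10⁸)^(1/4).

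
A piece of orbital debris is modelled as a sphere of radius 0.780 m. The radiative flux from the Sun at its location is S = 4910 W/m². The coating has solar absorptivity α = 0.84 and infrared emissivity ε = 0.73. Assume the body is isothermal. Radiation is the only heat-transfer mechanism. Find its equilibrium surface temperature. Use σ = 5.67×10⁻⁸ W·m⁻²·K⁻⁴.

T ≈ 397 K

At equilibrium, absorbed power = emitted power.
Absorbing cross-section = πr² = 1.911 m²; emitting surface = 4πr² = 7.645 m² (ratio 4).
αS·A_cross = εσ·A_surf·T⁴  ⇒  T⁴ = αS/(ε·4σ).
T⁴ = 0.840·4910/(0.73·4·5.67×10⁻⁸) = 2.491×10¹⁰ K⁴.
T = (2.491×10¹⁰)^(1/4).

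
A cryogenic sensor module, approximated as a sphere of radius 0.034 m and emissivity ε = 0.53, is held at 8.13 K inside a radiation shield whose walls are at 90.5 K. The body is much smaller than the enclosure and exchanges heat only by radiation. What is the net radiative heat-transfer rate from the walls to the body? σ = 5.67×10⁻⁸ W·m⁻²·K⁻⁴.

P_net ≈ 0.0293 W

For a small grey body in a large enclosure: P_net = εσA(T_body⁴ − T_wall⁴).
A = 4πr² = 0.01453 m²; T_body⁴ − T_wall⁴ = 4369 − 6.708×10⁷ = -6.708×10⁷ K⁴.
|P_net| = 0.53·5.67×10⁻⁸·0.01453·6.708×10⁷.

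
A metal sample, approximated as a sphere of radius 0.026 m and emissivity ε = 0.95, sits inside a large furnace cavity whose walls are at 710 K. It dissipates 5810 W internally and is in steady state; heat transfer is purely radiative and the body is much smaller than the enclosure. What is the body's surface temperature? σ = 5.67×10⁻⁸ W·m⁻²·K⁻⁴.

For a small grey body in a large enclosure, net radiated power = εσA(T⁴ − T_w⁴).
Steady state: P = εσA(T⁴ − T_w⁴) with A = 4πr² = 0.008495 m².
T⁴ = P/(εσA) + T_w⁴ = 5810/(0.95·5.67×10⁻⁸·0.008495) + (710)⁴
    = 1.270×10¹³ + 2.541×10¹¹ = 1.295×10¹³ K⁴.

T ≈ 1900 K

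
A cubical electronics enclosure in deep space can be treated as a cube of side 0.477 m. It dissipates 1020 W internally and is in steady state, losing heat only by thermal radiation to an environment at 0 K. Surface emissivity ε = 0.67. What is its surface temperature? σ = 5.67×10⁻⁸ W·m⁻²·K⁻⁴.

T ≈ 374 K

Steady state: internal power = radiated power, P = εσA T⁴.
Radiating area A = 6L² = 1.365 m².
T⁴ = P/(εσA) = 1020/(0.67·5.67×10⁻⁸·1.365) = 1.967×10¹⁰ K⁴.
T = (1.967×10¹⁰)^(1/4).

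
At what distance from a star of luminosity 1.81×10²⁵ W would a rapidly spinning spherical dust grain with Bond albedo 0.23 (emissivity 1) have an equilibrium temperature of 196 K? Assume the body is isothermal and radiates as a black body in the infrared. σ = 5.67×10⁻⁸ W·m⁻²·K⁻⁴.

d ≈ 5.76×10¹⁰ m

For an isothermal black-emitting sphere, (1−a)S·πr² = σ·4πr²·T⁴ ⇒ S = 4σT⁴/(1−a).
S = 4·5.67×10⁻⁸·(196)⁴/0.770 = 434.7 W/m².
Flux falls as S = L/(4πd²), so d = √(L/(4πS)) = √(1.81×10²⁵/(4π·434.7)).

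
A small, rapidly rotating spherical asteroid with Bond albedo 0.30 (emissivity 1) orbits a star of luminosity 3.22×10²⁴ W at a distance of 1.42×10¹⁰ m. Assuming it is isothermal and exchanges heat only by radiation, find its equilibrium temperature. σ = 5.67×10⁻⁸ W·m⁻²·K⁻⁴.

First find the stellar flux at distance d: S = L/(4πd²) = 3.22×10²⁴/(4π·(1.42×10¹⁰)²) = 1271 W/m².
For an isothermal sphere, absorbed (1−a)S·πr² = emitted σ·4πr²·T⁴, so T⁴ = (1−a)S/(4σ).
T⁴ = 0.700·1271/(4·5.67×10⁻⁸) = 3.922×10⁹ K⁴.

T ≈ 250 K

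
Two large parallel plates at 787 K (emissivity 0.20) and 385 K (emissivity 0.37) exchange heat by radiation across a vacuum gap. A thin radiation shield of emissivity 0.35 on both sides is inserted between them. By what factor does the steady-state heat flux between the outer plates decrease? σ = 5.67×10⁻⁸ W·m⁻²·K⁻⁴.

factor ≈ 1.70

Without shield: q₀ = σΔ(T⁴)/(1/ε₁+1/ε₂−1) with denominator 6.703.
With shield the two gaps are in series; the resistances add: (1/ε₁+1/ε_s−1)+(1/ε_s+1/ε₂−1) = 6.857+4.560 = 11.42.
Heat-flux ratio q₀/q = 11.42/6.703.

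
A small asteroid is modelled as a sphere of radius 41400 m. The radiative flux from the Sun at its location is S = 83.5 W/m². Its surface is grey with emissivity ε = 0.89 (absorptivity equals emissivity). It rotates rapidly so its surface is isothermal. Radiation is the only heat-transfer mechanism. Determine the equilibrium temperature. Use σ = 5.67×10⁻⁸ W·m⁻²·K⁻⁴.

At equilibrium, absorbed power = emitted power.
Absorbing cross-section = πr² = 5.385×10⁹ m²; emitting surface = 4πr² = 2.154×10¹⁰ m² (ratio 4).
εS·A_cross = εσ·A_surf·T⁴  ⇒  T⁴ = S/(4σ)   (ε cancels).
T⁴ = 83.5/(4·5.67×10⁻⁸) = 3.682×10⁸ K⁴.
T = (3.682×10⁸)^(1/4).

T ≈ 139 K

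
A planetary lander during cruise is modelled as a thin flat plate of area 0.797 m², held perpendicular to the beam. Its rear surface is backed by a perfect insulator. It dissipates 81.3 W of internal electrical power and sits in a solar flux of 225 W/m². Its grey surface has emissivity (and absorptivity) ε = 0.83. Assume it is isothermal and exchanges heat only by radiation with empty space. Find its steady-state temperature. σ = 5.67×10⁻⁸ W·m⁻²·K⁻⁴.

At steady state, absorbed solar power + internal power = radiated power.
Absorbed: α·S·A_cross = 0.83·225·0.7970 = 148.8 W (cross-section A).
Total input = 148.8 + 81.3 = 230.1 W.
Radiated: εσ·A_surf·T⁴ with A_surf = A = 0.7970 m².
T⁴ = 230.1/(0.83·5.67×10⁻⁸·0.7970) = 6.136×10⁹ K⁴.

T ≈ 280 K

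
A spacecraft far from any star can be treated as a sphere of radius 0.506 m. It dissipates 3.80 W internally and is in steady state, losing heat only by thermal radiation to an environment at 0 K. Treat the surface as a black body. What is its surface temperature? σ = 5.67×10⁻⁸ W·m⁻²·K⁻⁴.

Steady state: internal power = radiated power, P = εσA T⁴.
Radiating area A = 4πr² = 3.217 m².
T⁴ = P/(εσA) = 3.80/(1.0·5.67×10⁻⁸·3.217) = 2.083×10⁷ K⁴.
T = (2.083×10⁷)^(1/4).

T ≈ 67.6 K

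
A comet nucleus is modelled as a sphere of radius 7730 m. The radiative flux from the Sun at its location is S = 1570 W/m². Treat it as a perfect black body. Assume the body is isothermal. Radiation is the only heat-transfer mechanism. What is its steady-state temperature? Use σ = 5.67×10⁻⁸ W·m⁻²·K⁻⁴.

At equilibrium, absorbed power = emitted power.
Absorbing cross-section = πr² = 1.877×10⁸ m²; emitting surface = 4πr² = 7.509×10⁸ m² (ratio 4).
S·A_cross = εσ·A_surf·T⁴  ⇒  T⁴ = S/(4σ).
T⁴ = 1.00·1570/(4·5.67×10⁻⁸) = 6.922×10⁹ K⁴.
T = (6.922×10⁹)^(1/4).

T ≈ 288 K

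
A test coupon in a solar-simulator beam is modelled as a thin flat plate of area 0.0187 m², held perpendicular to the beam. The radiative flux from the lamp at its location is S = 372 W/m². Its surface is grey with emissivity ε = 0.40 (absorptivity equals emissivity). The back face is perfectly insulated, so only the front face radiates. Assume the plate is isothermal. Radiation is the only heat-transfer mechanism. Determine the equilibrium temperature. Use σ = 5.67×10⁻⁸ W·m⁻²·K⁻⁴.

T ≈ 285 K

At equilibrium, absorbed power = emitted power.
Absorbing cross-section = A = 0.01870 m²; emitting surface = A = 0.01870 m² (ratio 1).
εS·A_cross = εσ·A_surf·T⁴  ⇒  T⁴ = S/(1σ)   (ε cancels).
T⁴ = 372/(1·5.67×10⁻⁸) = 6.561×10⁹ K⁴.
T = (6.561×10⁹)^(1/4).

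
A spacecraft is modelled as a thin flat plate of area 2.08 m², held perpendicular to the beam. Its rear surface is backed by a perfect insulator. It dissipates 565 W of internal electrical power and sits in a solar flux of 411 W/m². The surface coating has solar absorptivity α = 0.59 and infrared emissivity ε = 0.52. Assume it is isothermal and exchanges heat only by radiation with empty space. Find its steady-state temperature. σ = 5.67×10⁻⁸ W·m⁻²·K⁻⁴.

At steady state, absorbed solar power + internal power = radiated power.
Absorbed: α·S·A_cross = 0.59·411·2.080 = 504.4 W (cross-section A).
Total input = 504.4 + 565 = 1069 W.
Radiated: εσ·A_surf·T⁴ with A_surf = A = 2.080 m².
T⁴ = 1069/(0.52·5.67×10⁻⁸·2.080) = 1.744×10¹⁰ K⁴.

T ≈ 363 K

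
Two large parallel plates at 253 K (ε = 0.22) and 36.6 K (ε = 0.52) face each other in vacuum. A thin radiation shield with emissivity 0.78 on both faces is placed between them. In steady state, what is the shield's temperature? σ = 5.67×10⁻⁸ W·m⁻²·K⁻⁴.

T_s ≈ 189 K

In steady state the net flux on the hot side equals that on the cold side.
σ(T₁⁴−T_s⁴)/D₁ = σ(T_s⁴−T₂⁴)/D₂, with D₁ = 1/ε₁+1/ε_s−1 = 4.828, D₂ = 1/ε_s+1/ε₂−1 = 2.205.
Solve for T_s⁴: T_s⁴ = (D₂·T₁⁴ + D₁·T₂⁴)/(D₁+D₂) = 1.286×10⁹ K⁴.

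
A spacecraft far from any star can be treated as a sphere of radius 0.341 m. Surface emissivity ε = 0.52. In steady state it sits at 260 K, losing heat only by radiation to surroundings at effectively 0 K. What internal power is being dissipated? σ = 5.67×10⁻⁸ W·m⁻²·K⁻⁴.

Steady state: P = εσA T⁴.
A = 4πr² = 1.461 m²; T⁴ = (260)⁴ = 4.570×10⁹ K⁴.
P = 0.52 × 5.67×10⁻⁸ × 1.461 × 4.570×10⁹.

P ≈ 197 W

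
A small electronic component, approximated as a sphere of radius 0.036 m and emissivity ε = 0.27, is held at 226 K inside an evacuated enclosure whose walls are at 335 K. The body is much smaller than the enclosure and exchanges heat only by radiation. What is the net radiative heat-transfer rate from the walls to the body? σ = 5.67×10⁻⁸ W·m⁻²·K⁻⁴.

For a small grey body in a large enclosure: P_net = εσA(T_body⁴ − T_wall⁴).
A = 4πr² = 0.01629 m²; T_body⁴ − T_wall⁴ = 2.609×10⁹ − 1.259×10¹⁰ = -9.986×10⁹ K⁴.
|P_net| = 0.27·5.67×10⁻⁸·0.01629·9.986×10⁹.

P_net ≈ 2.49 W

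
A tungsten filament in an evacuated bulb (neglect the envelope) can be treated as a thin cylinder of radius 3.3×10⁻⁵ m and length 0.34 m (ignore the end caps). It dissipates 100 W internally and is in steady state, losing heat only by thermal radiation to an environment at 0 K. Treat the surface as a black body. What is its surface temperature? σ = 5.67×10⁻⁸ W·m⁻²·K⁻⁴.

T ≈ 2240 K

Steady state: internal power = radiated power, P = εσA T⁴.
Radiating area A = 2πrL = 7.050×10⁻⁵ m².
T⁴ = P/(εσA) = 100/(1.0·5.67×10⁻⁸·7.050×10⁻⁵) = 2.502×10¹³ K⁴.
T = (2.502×10¹³)^(1/4).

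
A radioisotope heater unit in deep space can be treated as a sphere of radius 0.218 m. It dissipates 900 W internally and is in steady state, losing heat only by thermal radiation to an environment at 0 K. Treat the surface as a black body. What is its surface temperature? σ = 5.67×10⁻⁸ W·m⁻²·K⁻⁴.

Steady state: internal power = radiated power, P = εσA T⁴.
Radiating area A = 4πr² = 0.5972 m².
T⁴ = P/(εσA) = 900/(1.0·5.67×10⁻⁸·0.5972) = 2.658×10¹⁰ K⁴.
T = (2.658×10¹⁰)^(1/4).

T ≈ 404 K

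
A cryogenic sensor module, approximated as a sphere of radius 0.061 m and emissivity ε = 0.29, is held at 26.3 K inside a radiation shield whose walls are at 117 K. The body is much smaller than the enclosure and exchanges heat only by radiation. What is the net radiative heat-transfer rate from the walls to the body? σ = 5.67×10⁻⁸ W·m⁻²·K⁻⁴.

P_net ≈ 0.144 W

For a small grey body in a large enclosure: P_net = εσA(T_body⁴ − T_wall⁴).
A = 4πr² = 0.04676 m²; T_body⁴ − T_wall⁴ = 4.784×10⁵ − 1.874×10⁸ = -1.869×10⁸ K⁴.
|P_net| = 0.29·5.67×10⁻⁸·0.04676·1.869×10⁸.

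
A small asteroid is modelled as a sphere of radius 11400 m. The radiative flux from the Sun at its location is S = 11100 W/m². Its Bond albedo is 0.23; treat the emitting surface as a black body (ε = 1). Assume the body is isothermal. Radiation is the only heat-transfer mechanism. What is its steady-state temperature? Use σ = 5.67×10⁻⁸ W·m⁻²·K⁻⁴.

T ≈ 441 K

At equilibrium, absorbed power = emitted power.
Absorbing cross-section = πr² = 4.083×10⁸ m²; emitting surface = 4πr² = 1.633×10⁹ m² (ratio 4).
(1−a)S·A_cross = εσ·A_surf·T⁴  ⇒  T⁴ = (1−a)S/(4σ).
T⁴ = 0.770·11100/(4·5.67×10⁻⁸) = 3.769×10¹⁰ K⁴.
T = (3.769×10¹⁰)^(1/4).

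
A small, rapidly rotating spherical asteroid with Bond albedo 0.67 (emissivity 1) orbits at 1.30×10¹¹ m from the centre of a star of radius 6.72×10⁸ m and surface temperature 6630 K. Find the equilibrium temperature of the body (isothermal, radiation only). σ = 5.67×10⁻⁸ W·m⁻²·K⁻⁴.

T ≈ 255 K

The star's surface emits σT_*⁴; at distance d the flux is S = σT_*⁴(R_*/d)².
S = 5.67×10⁻⁸·(6630)⁴·(6.72×10⁸/1.30×10¹¹)² = 2927 W/m².
For an isothermal sphere T⁴ = (1−a)S/(4σ) = 4.260×10⁹ K⁴.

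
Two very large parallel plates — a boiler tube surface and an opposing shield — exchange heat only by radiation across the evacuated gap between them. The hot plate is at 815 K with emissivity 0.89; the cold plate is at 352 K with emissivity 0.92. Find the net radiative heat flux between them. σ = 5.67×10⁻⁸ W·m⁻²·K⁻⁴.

For two infinite grey parallel plates, q = σ(T₁⁴ − T₂⁴)/(1/ε₁ + 1/ε₂ − 1).
T₁⁴ − T₂⁴ = 4.412×10¹¹ − 1.535×10¹⁰ = 4.258×10¹¹ K⁴.
1/ε₁ + 1/ε₂ − 1 = 1.124 + 1.087 − 1 = 1.211.
q = 5.67×10⁻⁸ × 4.258×10¹¹ / 1.211.

q ≈ 19900 W/m²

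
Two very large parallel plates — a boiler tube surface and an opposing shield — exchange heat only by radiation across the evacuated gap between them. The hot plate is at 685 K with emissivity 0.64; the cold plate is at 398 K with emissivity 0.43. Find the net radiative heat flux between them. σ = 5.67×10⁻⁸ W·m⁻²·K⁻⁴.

For two infinite grey parallel plates, q = σ(T₁⁴ − T₂⁴)/(1/ε₁ + 1/ε₂ − 1).
T₁⁴ − T₂⁴ = 2.202×10¹¹ − 2.509×10¹⁰ = 1.951×10¹¹ K⁴.
1/ε₁ + 1/ε₂ − 1 = 1.562 + 2.326 − 1 = 2.888.
q = 5.67×10⁻⁸ × 1.951×10¹¹ / 2.888.

q ≈ 3830 W/m²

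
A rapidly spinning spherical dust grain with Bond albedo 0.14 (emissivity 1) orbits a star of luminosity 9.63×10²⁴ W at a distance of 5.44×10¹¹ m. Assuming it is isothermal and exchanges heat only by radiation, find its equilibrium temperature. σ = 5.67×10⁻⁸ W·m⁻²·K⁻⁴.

T ≈ 56.0 K

First find the stellar flux at distance d: S = L/(4πd²) = 9.63×10²⁴/(4π·(5.44×10¹¹)²) = 2.590 W/m².
For an isothermal sphere, absorbed (1−a)S·πr² = emitted σ·4πr²·T⁴, so T⁴ = (1−a)S/(4σ).
T⁴ = 0.860·2.590/(4·5.67×10⁻⁸) = 9.819×10⁶ K⁴.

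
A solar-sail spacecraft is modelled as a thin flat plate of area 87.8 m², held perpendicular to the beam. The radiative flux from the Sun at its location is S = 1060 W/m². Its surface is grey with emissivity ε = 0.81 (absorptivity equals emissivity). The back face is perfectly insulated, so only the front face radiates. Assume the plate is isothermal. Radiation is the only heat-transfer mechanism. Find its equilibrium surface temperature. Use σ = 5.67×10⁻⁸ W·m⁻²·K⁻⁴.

T ≈ 370 K

At equilibrium, absorbed power = emitted power.
Absorbing cross-section = A = 87.80 m²; emitting surface = A = 87.80 m² (ratio 1).
εS·A_cross = εσ·A_surf·T⁴  ⇒  T⁴ = S/(1σ)   (ε cancels).
T⁴ = 1060/(1·5.67×10⁻⁸) = 1.869×10¹⁰ K⁴.
T = (1.869×10¹⁰)^(1/4).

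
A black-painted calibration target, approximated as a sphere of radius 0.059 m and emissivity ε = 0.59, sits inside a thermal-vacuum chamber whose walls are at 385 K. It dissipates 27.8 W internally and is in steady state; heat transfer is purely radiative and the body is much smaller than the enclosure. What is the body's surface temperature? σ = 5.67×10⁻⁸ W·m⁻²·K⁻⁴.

For a small grey body in a large enclosure, net radiated power = εσA(T⁴ − T_w⁴).
Steady state: P = εσA(T⁴ − T_w⁴) with A = 4πr² = 0.04374 m².
T⁴ = P/(εσA) + T_w⁴ = 27.8/(0.59·5.67×10⁻⁸·0.04374) + (385)⁴
    = 1.900×10¹⁰ + 2.197×10¹⁰ = 4.097×10¹⁰ K⁴.

T ≈ 450 K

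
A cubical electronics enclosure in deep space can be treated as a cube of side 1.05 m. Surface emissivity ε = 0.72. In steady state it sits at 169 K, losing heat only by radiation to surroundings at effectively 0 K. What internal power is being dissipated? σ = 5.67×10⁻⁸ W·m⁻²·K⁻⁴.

P ≈ 220 W

Steady state: P = εσA T⁴.
A = 6L² = 6.615 m²; T⁴ = (169)⁴ = 8.157×10⁸ K⁴.
P = 0.72 × 5.67×10⁻⁸ × 6.615 × 8.157×10⁸.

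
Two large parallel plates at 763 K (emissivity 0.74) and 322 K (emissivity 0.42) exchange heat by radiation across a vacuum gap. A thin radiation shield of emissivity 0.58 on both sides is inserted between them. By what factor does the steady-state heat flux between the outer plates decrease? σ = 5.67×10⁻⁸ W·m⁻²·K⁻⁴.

Without shield: q₀ = σΔ(T⁴)/(1/ε₁+1/ε₂−1) with denominator 2.732.
With shield the two gaps are in series; the resistances add: (1/ε₁+1/ε_s−1)+(1/ε_s+1/ε₂−1) = 2.075+3.105 = 5.181.
Heat-flux ratio q₀/q = 5.181/2.732.

factor ≈ 1.90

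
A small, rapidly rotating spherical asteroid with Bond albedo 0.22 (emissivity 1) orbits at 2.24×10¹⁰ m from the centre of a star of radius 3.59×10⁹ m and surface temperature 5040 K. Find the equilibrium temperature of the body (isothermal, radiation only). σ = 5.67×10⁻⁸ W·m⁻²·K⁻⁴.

The star's surface emits σT_*⁴; at distance d the flux is S = σT_*⁴(R_*/d)².
S = 5.67×10⁻⁸·(5040)⁴·(3.59×10⁹/2.24×10¹⁰)² = 9.397×10⁵ W/m².
For an isothermal sphere T⁴ = (1−a)S/(4σ) = 3.232×10¹² K⁴.

T ≈ 1340 K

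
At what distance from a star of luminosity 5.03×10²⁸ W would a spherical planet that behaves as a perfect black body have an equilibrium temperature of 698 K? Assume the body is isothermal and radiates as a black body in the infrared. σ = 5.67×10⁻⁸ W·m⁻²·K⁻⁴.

For an isothermal black-emitting sphere, (1−a)S·πr² = σ·4πr²·T⁴ ⇒ S = 4σT⁴/(1−a).
S = 4·5.67×10⁻⁸·(698)⁴/1.00 = 53840 W/m².
Flux falls as S = L/(4πd²), so d = √(L/(4πS)) = √(5.03×10²⁸/(4π·53840)).

d ≈ 2.73×10¹¹ m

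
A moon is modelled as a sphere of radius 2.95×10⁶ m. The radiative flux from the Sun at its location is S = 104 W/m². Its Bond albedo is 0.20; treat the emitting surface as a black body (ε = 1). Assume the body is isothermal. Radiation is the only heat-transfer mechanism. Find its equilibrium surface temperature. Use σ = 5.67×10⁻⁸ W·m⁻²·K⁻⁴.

T ≈ 138 K

At equilibrium, absorbed power = emitted power.
Absorbing cross-section = πr² = 2.734×10¹³ m²; emitting surface = 4πr² = 1.094×10¹⁴ m² (ratio 4).
(1−a)S·A_cross = εσ·A_surf·T⁴  ⇒  T⁴ = (1−a)S/(4σ).
T⁴ = 0.800·104/(4·5.67×10⁻⁸) = 3.668×10⁸ K⁴.
T = (3.668×10⁸)^(1/4).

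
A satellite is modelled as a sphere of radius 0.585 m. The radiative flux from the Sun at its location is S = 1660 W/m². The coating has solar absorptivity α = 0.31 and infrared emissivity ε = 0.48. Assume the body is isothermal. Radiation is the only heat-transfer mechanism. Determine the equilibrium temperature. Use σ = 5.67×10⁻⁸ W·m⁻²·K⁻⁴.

At equilibrium, absorbed power = emitted power.
Absorbing cross-section = πr² = 1.075 m²; emitting surface = 4πr² = 4.301 m² (ratio 4).
αS·A_cross = εσ·A_surf·T⁴  ⇒  T⁴ = αS/(ε·4σ).
T⁴ = 0.310·1660/(0.48·4·5.67×10⁻⁸) = 4.727×10⁹ K⁴.
T = (4.727×10⁹)^(1/4).

T ≈ 262 K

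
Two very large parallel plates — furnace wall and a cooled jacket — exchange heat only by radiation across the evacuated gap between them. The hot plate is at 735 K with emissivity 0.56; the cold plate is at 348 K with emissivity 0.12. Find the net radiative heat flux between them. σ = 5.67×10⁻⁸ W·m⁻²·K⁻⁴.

q ≈ 1720 W/m²

For two infinite grey parallel plates, q = σ(T₁⁴ − T₂⁴)/(1/ε₁ + 1/ε₂ − 1).
T₁⁴ − T₂⁴ = 2.918×10¹¹ − 1.467×10¹⁰ = 2.772×10¹¹ K⁴.
1/ε₁ + 1/ε₂ − 1 = 1.786 + 8.333 − 1 = 9.119.
q = 5.67×10⁻⁸ × 2.772×10¹¹ / 9.119.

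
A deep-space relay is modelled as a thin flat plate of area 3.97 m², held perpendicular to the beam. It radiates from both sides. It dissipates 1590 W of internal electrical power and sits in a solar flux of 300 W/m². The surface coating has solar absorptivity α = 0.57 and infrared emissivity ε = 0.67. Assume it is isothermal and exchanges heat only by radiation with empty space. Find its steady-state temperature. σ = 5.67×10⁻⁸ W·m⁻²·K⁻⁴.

At steady state, absorbed solar power + internal power = radiated power.
Absorbed: α·S·A_cross = 0.57·300·3.970 = 678.9 W (cross-section A).
Total input = 678.9 + 1590 = 2269 W.
Radiated: εσ·A_surf·T⁴ with A_surf = 2A = 7.940 m².
T⁴ = 2269/(0.67·5.67×10⁻⁸·7.940) = 7.522×10⁹ K⁴.

T ≈ 294 K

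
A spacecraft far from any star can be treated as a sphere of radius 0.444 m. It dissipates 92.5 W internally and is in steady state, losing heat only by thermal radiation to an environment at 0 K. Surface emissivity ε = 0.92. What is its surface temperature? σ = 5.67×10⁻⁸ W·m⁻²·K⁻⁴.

Steady state: internal power = radiated power, P = εσA T⁴.
Radiating area A = 4πr² = 2.477 m².
T⁴ = P/(εσA) = 92.5/(0.92·5.67×10⁻⁸·2.477) = 7.158×10⁸ K⁴.
T = (7.158×10⁸)^(1/4).

T ≈ 164 K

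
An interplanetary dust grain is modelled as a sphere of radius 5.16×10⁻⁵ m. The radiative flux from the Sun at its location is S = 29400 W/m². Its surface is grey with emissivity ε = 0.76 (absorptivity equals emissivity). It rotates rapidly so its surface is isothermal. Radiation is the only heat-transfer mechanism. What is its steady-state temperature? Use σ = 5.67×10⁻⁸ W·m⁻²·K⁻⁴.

T ≈ 600 K

At equilibrium, absorbed power = emitted power.
Absorbing cross-section = πr² = 8.365×10⁻⁹ m²; emitting surface = 4πr² = 3.346×10⁻⁸ m² (ratio 4).
εS·A_cross = εσ·A_surf·T⁴  ⇒  T⁴ = S/(4σ)   (ε cancels).
T⁴ = 29400/(4·5.67×10⁻⁸) = 1.296×10¹¹ K⁴.
T = (1.296×10¹¹)^(1/4).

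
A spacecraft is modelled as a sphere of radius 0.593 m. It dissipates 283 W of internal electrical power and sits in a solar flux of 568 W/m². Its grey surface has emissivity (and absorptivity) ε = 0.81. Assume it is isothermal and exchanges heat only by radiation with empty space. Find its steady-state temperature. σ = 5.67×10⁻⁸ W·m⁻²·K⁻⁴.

At steady state, absorbed solar power + internal power = radiated power.
Absorbed: α·S·A_cross = 0.81·568·1.105 = 508.3 W (cross-section πr²).
Total input = 508.3 + 283 = 791.3 W.
Radiated: εσ·A_surf·T⁴ with A_surf = 4πr² = 4.419 m².
T⁴ = 791.3/(0.81·5.67×10⁻⁸·4.419) = 3.899×10⁹ K⁴.

T ≈ 250 K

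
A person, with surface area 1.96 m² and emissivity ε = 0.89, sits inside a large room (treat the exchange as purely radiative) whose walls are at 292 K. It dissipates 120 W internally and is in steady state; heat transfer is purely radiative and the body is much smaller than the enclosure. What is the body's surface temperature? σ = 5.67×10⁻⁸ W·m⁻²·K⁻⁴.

T ≈ 303 K

For a small grey body in a large enclosure, net radiated power = εσA(T⁴ − T_w⁴).
Steady state: P = εσA(T⁴ − T_w⁴) with A = 1.96 m².
T⁴ = P/(εσA) + T_w⁴ = 120/(0.89·5.67×10⁻⁸·1.960) + (292)⁴
    = 1.213×10⁹ + 7.270×10⁹ = 8.483×10⁹ K⁴.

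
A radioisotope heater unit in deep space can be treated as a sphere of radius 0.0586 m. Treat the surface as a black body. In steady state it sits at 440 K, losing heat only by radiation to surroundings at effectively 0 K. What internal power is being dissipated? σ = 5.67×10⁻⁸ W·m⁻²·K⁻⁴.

P ≈ 91.7 W

Steady state: P = εσA T⁴.
A = 4πr² = 0.04315 m²; T⁴ = (440)⁴ = 3.748×10¹⁰ K⁴.
P = 1.0 × 5.67×10⁻⁸ × 0.04315 × 3.748×10¹⁰.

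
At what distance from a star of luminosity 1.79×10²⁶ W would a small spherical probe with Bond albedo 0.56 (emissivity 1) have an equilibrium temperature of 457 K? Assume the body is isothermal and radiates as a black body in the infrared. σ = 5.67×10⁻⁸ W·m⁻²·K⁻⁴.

d ≈ 2.52×10¹⁰ m

For an isothermal black-emitting sphere, (1−a)S·πr² = σ·4πr²·T⁴ ⇒ S = 4σT⁴/(1−a).
S = 4·5.67×10⁻⁸·(457)⁴/0.440 = 22480 W/m².
Flux falls as S = L/(4πd²), so d = √(L/(4πS)) = √(1.79×10²⁶/(4π·22480)).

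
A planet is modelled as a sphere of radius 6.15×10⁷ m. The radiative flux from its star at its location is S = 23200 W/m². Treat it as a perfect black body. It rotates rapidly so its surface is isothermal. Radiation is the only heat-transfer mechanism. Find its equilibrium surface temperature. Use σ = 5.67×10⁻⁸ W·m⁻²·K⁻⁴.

At equilibrium, absorbed power = emitted power.
Absorbing cross-section = πr² = 1.188×10¹⁶ m²; emitting surface = 4πr² = 4.753×10¹⁶ m² (ratio 4).
S·A_cross = εσ·A_surf·T⁴  ⇒  T⁴ = S/(4σ).
T⁴ = 1.00·23200/(4·5.67×10⁻⁸) = 1.023×10¹¹ K⁴.
T = (1.023×10¹¹)^(1/4).

T ≈ 566 K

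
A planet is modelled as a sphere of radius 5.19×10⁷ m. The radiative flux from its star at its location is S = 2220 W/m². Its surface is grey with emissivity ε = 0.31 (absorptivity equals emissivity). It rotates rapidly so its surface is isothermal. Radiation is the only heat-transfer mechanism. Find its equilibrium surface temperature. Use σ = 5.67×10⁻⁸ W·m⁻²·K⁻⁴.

At equilibrium, absorbed power = emitted power.
Absorbing cross-section = πr² = 8.462×10¹⁵ m²; emitting surface = 4πr² = 3.385×10¹⁶ m² (ratio 4).
εS·A_cross = εσ·A_surf·T⁴  ⇒  T⁴ = S/(4σ)   (ε cancels).
T⁴ = 2220/(4·5.67×10⁻⁸) = 9.788×10⁹ K⁴.
T = (9.788×10⁹)^(1/4).

T ≈ 315 K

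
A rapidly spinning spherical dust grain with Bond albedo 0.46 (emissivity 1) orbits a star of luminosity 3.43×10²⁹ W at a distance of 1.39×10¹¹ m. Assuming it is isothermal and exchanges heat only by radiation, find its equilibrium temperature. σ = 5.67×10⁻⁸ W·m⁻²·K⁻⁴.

T ≈ 1350 K

First find the stellar flux at distance d: S = L/(4πd²) = 3.43×10²⁹/(4π·(1.39×10¹¹)²) = 1.413×10⁶ W/m².
For an isothermal sphere, absorbed (1−a)S·πr² = emitted σ·4πr²·T⁴, so T⁴ = (1−a)S/(4σ).
T⁴ = 0.540·1.413×10⁶/(4·5.67×10⁻⁸) = 3.364×10¹² K⁴.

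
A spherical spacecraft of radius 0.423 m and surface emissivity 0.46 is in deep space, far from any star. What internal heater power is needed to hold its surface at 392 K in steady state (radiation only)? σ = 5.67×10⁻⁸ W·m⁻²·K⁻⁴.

P = εσ·4πr²·T⁴.
4πr² = 2.248 m²; T⁴ = 2.361×10¹⁰ K⁴.
P = 0.46·5.67×10⁻⁸·2.248·2.361×10¹⁰.

P ≈ 1380 W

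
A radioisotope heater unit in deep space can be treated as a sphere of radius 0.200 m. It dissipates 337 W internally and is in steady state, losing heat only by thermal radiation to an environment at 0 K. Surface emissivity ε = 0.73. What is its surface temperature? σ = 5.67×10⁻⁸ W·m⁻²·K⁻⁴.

T ≈ 357 K

Steady state: internal power = radiated power, P = εσA T⁴.
Radiating area A = 4πr² = 0.5027 m².
T⁴ = P/(εσA) = 337/(0.73·5.67×10⁻⁸·0.5027) = 1.620×10¹⁰ K⁴.
T = (1.620×10¹⁰)^(1/4).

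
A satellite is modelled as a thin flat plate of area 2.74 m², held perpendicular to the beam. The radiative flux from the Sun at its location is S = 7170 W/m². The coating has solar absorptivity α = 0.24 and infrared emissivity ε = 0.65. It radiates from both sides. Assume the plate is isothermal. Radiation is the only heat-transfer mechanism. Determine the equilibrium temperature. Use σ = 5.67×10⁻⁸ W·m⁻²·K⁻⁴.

T ≈ 391 K

At equilibrium, absorbed power = emitted power.
Absorbing cross-section = A = 2.740 m²; emitting surface = 2A = 5.480 m² (ratio 2).
αS·A_cross = εσ·A_surf·T⁴  ⇒  T⁴ = αS/(ε·2σ).
T⁴ = 0.240·7170/(0.65·2·5.67×10⁻⁸) = 2.335×10¹⁰ K⁴.
T = (2.335×10¹⁰)^(1/4).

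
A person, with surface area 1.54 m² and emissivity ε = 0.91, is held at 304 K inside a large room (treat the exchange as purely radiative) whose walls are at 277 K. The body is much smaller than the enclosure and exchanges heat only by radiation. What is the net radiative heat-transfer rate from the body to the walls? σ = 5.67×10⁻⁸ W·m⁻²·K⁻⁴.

P_net ≈ 211 W

For a small grey body in a large enclosure: P_net = εσA(T_body⁴ − T_wall⁴).
A = 1.54 m²; T_body⁴ − T_wall⁴ = 8.541×10⁹ − 5.887×10⁹ = 2.653×10⁹ K⁴.
|P_net| = 0.91·5.67×10⁻⁸·1.540·2.653×10⁹.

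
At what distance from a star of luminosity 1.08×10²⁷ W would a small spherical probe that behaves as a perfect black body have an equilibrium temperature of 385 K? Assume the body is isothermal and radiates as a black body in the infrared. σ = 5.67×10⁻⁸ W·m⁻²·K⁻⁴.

For an isothermal black-emitting sphere, (1−a)S·πr² = σ·4πr²·T⁴ ⇒ S = 4σT⁴/(1−a).
S = 4·5.67×10⁻⁸·(385)⁴/1.00 = 4983 W/m².
Flux falls as S = L/(4πd²), so d = √(L/(4πS)) = √(1.08×10²⁷/(4π·4983)).

d ≈ 1.31×10¹¹ m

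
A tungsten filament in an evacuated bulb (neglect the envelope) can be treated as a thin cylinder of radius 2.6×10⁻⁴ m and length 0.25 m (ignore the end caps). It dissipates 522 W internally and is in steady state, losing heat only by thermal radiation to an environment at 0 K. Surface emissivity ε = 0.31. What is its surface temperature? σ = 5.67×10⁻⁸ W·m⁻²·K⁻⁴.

T ≈ 2920 K

Steady state: internal power = radiated power, P = εσA T⁴.
Radiating area A = 2πrL = 4.084×10⁻⁴ m².
T⁴ = P/(εσA) = 522/(0.31·5.67×10⁻⁸·4.084×10⁻⁴) = 7.272×10¹³ K⁴.
T = (7.272×10¹³)^(1/4).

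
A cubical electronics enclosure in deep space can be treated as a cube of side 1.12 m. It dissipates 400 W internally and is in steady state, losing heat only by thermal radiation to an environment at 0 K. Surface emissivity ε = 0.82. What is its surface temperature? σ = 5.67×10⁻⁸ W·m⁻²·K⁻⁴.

Steady state: internal power = radiated power, P = εσA T⁴.
Radiating area A = 6L² = 7.526 m².
T⁴ = P/(εσA) = 400/(0.82·5.67×10⁻⁸·7.526) = 1.143×10⁹ K⁴.
T = (1.143×10⁹)^(1/4).

T ≈ 184 K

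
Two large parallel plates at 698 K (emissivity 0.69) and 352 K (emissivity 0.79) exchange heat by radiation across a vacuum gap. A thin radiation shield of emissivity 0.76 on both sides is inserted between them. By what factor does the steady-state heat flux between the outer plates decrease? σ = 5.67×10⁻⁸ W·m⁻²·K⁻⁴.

factor ≈ 1.95

Without shield: q₀ = σΔ(T⁴)/(1/ε₁+1/ε₂−1) with denominator 1.715.
With shield the two gaps are in series; the resistances add: (1/ε₁+1/ε_s−1)+(1/ε_s+1/ε₂−1) = 1.765+1.582 = 3.347.
Heat-flux ratio q₀/q = 3.347/1.715.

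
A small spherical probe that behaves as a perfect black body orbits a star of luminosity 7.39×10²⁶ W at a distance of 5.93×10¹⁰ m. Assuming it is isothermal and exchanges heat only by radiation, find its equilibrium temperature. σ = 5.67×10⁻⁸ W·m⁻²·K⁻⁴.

T ≈ 521 K

First find the stellar flux at distance d: S = L/(4πd²) = 7.39×10²⁶/(4π·(5.93×10¹⁰)²) = 16720 W/m².
For an isothermal sphere, absorbed (1−a)S·πr² = emitted σ·4πr²·T⁴, so T⁴ = (1−a)S/(4σ).
T⁴ = 1.00·16720/(4·5.67×10⁻⁸) = 7.374×10¹⁰ K⁴.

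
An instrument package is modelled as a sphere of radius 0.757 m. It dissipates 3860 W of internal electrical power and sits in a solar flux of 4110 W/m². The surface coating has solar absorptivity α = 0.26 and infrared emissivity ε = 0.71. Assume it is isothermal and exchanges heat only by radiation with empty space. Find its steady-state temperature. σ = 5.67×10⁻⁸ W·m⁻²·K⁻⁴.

At steady state, absorbed solar power + internal power = radiated power.
Absorbed: α·S·A_cross = 0.26·4110·1.800 = 1924 W (cross-section πr²).
Total input = 1924 + 3860 = 5784 W.
Radiated: εσ·A_surf·T⁴ with A_surf = 4πr² = 7.201 m².
T⁴ = 5784/(0.71·5.67×10⁻⁸·7.201) = 1.995×10¹⁰ K⁴.

T ≈ 376 K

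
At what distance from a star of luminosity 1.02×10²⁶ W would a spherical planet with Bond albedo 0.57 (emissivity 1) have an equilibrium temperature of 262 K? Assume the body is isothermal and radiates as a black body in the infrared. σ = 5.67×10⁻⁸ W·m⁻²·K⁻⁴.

For an isothermal black-emitting sphere, (1−a)S·πr² = σ·4πr²·T⁴ ⇒ S = 4σT⁴/(1−a).
S = 4·5.67×10⁻⁸·(262)⁴/0.430 = 2485 W/m².
Flux falls as S = L/(4πd²), so d = √(L/(4πS)) = √(1.02×10²⁶/(4π·2485)).

d ≈ 5.71×10¹⁰ m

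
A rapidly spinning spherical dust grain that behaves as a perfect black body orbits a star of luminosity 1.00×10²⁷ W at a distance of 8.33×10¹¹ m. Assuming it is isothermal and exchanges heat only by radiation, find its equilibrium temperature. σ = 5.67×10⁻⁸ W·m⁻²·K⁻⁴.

T ≈ 150 K

First find the stellar flux at distance d: S = L/(4πd²) = 1.00×10²⁷/(4π·(8.33×10¹¹)²) = 114.7 W/m².
For an isothermal sphere, absorbed (1−a)S·πr² = emitted σ·4πr²·T⁴, so T⁴ = (1−a)S/(4σ).
T⁴ = 1.00·114.7/(4·5.67×10⁻⁸) = 5.057×10⁸ K⁴.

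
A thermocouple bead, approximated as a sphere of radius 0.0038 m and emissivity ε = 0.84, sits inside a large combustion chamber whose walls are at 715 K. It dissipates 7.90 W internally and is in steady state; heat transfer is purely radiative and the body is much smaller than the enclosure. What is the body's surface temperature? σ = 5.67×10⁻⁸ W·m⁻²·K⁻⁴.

T ≈ 1040 K

For a small grey body in a large enclosure, net radiated power = εσA(T⁴ − T_w⁴).
Steady state: P = εσA(T⁴ − T_w⁴) with A = 4πr² = 1.815×10⁻⁴ m².
T⁴ = P/(εσA) + T_w⁴ = 7.90/(0.84·5.67×10⁻⁸·1.815×10⁻⁴) + (715)⁴
    = 9.141×10¹¹ + 2.614×10¹¹ = 1.175×10¹² K⁴.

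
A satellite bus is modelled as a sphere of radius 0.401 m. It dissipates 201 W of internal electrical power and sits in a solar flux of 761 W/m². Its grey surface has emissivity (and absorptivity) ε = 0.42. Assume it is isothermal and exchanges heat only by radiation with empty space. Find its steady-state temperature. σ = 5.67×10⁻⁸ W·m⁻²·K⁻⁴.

At steady state, absorbed solar power + internal power = radiated power.
Absorbed: α·S·A_cross = 0.42·761·0.5052 = 161.5 W (cross-section πr²).
Total input = 161.5 + 201 = 362.5 W.
Radiated: εσ·A_surf·T⁴ with A_surf = 4πr² = 2.021 m².
T⁴ = 362.5/(0.42·5.67×10⁻⁸·2.021) = 7.532×10⁹ K⁴.

T ≈ 295 K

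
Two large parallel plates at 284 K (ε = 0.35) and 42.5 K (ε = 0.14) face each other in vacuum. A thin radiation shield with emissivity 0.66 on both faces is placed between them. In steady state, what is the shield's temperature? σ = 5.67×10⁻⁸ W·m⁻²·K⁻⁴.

In steady state the net flux on the hot side equals that on the cold side.
σ(T₁⁴−T_s⁴)/D₁ = σ(T_s⁴−T₂⁴)/D₂, with D₁ = 1/ε₁+1/ε_s−1 = 3.372, D₂ = 1/ε_s+1/ε₂−1 = 7.658.
Solve for T_s⁴: T_s⁴ = (D₂·T₁⁴ + D₁·T₂⁴)/(D₁+D₂) = 4.517×10⁹ K⁴.

T_s ≈ 259 K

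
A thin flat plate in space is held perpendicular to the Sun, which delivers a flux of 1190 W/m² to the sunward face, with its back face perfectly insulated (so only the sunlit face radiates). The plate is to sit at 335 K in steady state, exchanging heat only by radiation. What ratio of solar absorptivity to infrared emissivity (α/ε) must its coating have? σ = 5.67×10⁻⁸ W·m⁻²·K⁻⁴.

α/ε ≈ 0.600

Balance: αS·A = εσ·1A·T⁴ ⇒ α/ε = σT⁴/S.
α/ε = 5.67×10⁻⁸·(335)⁴/1190 = 5.67×10⁻⁸·1.259×10¹⁰/1190.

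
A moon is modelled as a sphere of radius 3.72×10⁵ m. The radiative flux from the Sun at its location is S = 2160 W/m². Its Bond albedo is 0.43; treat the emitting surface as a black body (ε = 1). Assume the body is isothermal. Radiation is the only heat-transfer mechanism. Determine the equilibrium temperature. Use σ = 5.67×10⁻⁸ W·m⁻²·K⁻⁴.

T ≈ 271 K

At equilibrium, absorbed power = emitted power.
Absorbing cross-section = πr² = 4.347×10¹¹ m²; emitting surface = 4πr² = 1.739×10¹² m² (ratio 4).
(1−a)S·A_cross = εσ·A_surf·T⁴  ⇒  T⁴ = (1−a)S/(4σ).
T⁴ = 0.570·2160/(4·5.67×10⁻⁸) = 5.429×10⁹ K⁴.
T = (5.429×10⁹)^(1/4).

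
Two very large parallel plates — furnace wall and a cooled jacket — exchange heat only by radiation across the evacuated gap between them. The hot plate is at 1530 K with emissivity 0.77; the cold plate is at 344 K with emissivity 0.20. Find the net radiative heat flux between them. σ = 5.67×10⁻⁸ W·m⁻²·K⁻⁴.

q ≈ 58500 W/m²

For two infinite grey parallel plates, q = σ(T₁⁴ − T₂⁴)/(1/ε₁ + 1/ε₂ − 1).
T₁⁴ − T₂⁴ = 5.480×10¹² − 1.400×10¹⁰ = 5.466×10¹² K⁴.
1/ε₁ + 1/ε₂ − 1 = 1.299 + 5.000 − 1 = 5.299.
q = 5.67×10⁻⁸ × 5.466×10¹² / 5.299.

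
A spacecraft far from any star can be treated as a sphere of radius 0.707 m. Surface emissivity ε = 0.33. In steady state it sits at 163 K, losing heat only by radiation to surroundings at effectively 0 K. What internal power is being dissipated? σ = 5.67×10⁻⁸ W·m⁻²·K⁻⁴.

P ≈ 83.0 W

Steady state: P = εσA T⁴.
A = 4πr² = 6.281 m²; T⁴ = (163)⁴ = 7.059×10⁸ K⁴.
P = 0.33 × 5.67×10⁻⁸ × 6.281 × 7.059×10⁸.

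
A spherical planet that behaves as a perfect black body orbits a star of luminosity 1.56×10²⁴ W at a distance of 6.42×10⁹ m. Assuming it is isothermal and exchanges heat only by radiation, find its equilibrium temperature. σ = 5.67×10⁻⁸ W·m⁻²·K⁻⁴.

T ≈ 339 K

First find the stellar flux at distance d: S = L/(4πd²) = 1.56×10²⁴/(4π·(6.42×10⁹)²) = 3012 W/m².
For an isothermal sphere, absorbed (1−a)S·πr² = emitted σ·4πr²·T⁴, so T⁴ = (1−a)S/(4σ).
T⁴ = 1.00·3012/(4·5.67×10⁻⁸) = 1.328×10¹⁰ K⁴.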